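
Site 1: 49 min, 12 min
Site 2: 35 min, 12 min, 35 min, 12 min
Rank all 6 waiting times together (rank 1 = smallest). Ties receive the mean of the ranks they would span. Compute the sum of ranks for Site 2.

Sorted (ascending): 12, 12, 12, 35, 35, 49
The 3 values of 12 occupy positions 1–3 → average rank 2.
The 2 values of 35 occupy positions 4–5 → average rank (4+5)/2 = 4.5.
Site 2 values → pooled ranks: 35→4.5, 12→2, 35→4.5, 12→2
Rank sum = 4.5 + 2 + 4.5 + 2 = 13

13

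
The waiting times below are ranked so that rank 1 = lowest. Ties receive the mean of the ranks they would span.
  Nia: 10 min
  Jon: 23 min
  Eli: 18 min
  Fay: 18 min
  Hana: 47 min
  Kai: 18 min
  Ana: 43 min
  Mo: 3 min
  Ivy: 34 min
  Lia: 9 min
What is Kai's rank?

Sorted (ascending): 3, 9, 10, 18, 18, 18, 23, 34, 43, 47
The 3 values of 18 occupy positions 4–6 → average rank 5.
Kai has value 18 min → rank 5.

5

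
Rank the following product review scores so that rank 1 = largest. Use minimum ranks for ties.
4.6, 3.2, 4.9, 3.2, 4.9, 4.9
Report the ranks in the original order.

Sorted (descending): 4.9, 4.9, 4.9, 4.6, 3.2, 3.2
The 3 values of 4.9 occupy positions 1–3 → each gets rank 1.
The 2 values of 3.2 occupy positions 5–6 → each gets rank 5.

4, 5, 1, 5, 1, 1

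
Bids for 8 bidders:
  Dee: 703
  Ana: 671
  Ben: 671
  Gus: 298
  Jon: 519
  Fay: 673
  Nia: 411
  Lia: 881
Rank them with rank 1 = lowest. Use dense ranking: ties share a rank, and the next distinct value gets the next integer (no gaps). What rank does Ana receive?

Sorted (ascending): 298, 411, 519, 671, 671, 673, 703, 881
The 2 values of 671 share dense rank 4.
Remaining distinct values take the next consecutive integers.
Ana has value 671 → rank 4.

4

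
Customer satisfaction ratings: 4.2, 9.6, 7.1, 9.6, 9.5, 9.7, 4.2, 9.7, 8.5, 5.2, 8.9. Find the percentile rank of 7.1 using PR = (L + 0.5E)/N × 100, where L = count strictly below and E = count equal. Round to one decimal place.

N = 11.
Strictly below 7.1: 3. Equal to 7.1: 1.
PR = (3 + 0.5·1)/11 × 100 = 31.8

31.8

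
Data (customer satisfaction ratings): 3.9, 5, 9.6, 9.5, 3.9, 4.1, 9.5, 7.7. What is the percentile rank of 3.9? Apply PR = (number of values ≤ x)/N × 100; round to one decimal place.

N = 8.
Strictly below 3.9: 0. Equal to 3.9: 2.
PR = 2/8 × 100 = 25.0

25.0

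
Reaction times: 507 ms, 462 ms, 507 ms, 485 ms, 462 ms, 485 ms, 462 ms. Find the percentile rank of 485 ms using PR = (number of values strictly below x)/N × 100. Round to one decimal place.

42.9

N = 7.
Strictly below 485: 3. Equal to 485: 2.
PR = 3/7 × 100 = 42.9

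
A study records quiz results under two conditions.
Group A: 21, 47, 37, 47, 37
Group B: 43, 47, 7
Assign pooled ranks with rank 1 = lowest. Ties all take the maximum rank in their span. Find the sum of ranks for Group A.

Sorted (ascending): 7, 21, 37, 37, 43, 47, 47, 47
The 2 values of 37 occupy positions 3–4 → each gets rank 4.
The 3 values of 47 occupy positions 6–8 → each gets rank 8.
Group A values → pooled ranks: 21→2, 47→8, 37→4, 47→8, 37→4
Rank sum = 2 + 8 + 4 + 8 + 4 = 26

26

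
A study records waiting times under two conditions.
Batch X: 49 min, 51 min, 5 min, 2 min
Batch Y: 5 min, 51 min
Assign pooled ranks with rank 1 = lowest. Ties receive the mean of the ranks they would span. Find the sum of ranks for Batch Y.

Sorted (ascending): 2, 5, 5, 49, 51, 51
The 2 values of 5 occupy positions 2–3 → average rank (2+3)/2 = 2.5.
The 2 values of 51 occupy positions 5–6 → average rank (5+6)/2 = 5.5.
Batch Y values → pooled ranks: 5→2.5, 51→5.5
Rank sum = 2.5 + 5.5 = 8

8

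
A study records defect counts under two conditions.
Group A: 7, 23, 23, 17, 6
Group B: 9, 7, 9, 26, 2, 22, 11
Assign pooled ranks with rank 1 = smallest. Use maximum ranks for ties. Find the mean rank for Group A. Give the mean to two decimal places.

7.20

Sorted (ascending): 2, 6, 7, 7, 9, 9, 11, 17, 22, 23, 23, 26
The 2 values of 7 occupy positions 3–4 → each gets rank 4.
The 2 values of 9 occupy positions 5–6 → each gets rank 6.
The 2 values of 23 occupy positions 10–11 → each gets rank 11.
Group A values → pooled ranks: 7→4, 23→11, 23→11, 17→8, 6→2
Mean rank = (4 + 11 + 11 + 8 + 2) / 5 = 7.20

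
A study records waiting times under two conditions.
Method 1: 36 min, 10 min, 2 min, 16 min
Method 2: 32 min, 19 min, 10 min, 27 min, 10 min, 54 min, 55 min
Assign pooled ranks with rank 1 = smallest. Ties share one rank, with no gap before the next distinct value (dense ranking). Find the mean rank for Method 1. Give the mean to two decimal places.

Sorted (ascending): 2, 10, 10, 10, 16, 19, 27, 32, 36, 54, 55
The 3 values of 10 share dense rank 2.
Remaining distinct values take the next consecutive integers.
Method 1 values → pooled ranks: 36→7, 10→2, 2→1, 16→3
Mean rank = (7 + 2 + 1 + 3) / 4 = 3.25

3.25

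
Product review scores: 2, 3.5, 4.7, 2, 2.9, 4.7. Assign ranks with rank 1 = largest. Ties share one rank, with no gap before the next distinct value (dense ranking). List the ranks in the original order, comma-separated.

Sorted (descending): 4.7, 4.7, 3.5, 2.9, 2, 2
The 2 values of 4.7 share dense rank 1.
The 2 values of 2 share dense rank 4.
Remaining distinct values take the next consecutive integers.

4, 2, 1, 4, 3, 1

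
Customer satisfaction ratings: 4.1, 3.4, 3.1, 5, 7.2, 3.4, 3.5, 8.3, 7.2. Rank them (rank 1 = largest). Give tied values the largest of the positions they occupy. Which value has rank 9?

Sorted (descending): 8.3, 7.2, 7.2, 5, 4.1, 3.5, 3.4, 3.4, 3.1
The 2 values of 7.2 occupy positions 2–3 → each gets rank 3.
The 2 values of 3.4 occupy positions 7–8 → each gets rank 8.
Rank 9 → value 3.1.

3.1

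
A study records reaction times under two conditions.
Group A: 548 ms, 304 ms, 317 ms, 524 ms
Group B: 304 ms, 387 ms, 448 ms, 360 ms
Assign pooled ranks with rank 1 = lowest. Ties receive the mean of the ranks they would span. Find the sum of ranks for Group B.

Sorted (ascending): 304, 304, 317, 360, 387, 448, 524, 548
The 2 values of 304 occupy positions 1–2 → average rank (1+2)/2 = 1.5.
Group B values → pooled ranks: 304→1.5, 387→5, 448→6, 360→4
Rank sum = 1.5 + 5 + 6 + 4 = 16.5

16.5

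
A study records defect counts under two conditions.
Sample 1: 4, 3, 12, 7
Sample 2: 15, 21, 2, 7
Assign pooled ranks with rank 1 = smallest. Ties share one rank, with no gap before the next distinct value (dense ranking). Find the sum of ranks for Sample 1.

Sorted (ascending): 2, 3, 4, 7, 7, 12, 15, 21
The 2 values of 7 share dense rank 4.
Remaining distinct values take the next consecutive integers.
Sample 1 values → pooled ranks: 4→3, 3→2, 12→5, 7→4
Rank sum = 3 + 2 + 5 + 4 = 14

14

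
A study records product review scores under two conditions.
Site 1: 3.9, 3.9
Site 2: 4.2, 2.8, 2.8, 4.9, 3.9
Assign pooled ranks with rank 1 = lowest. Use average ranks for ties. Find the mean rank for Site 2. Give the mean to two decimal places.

4.00

Sorted (ascending): 2.8, 2.8, 3.9, 3.9, 3.9, 4.2, 4.9
The 2 values of 2.8 occupy positions 1–2 → average rank (1+2)/2 = 1.5.
The 3 values of 3.9 occupy positions 3–5 → average rank 4.
Site 2 values → pooled ranks: 4.2→6, 2.8→1.5, 2.8→1.5, 4.9→7, 3.9→4
Mean rank = (6 + 1.5 + 1.5 + 7 + 4) / 5 = 4.00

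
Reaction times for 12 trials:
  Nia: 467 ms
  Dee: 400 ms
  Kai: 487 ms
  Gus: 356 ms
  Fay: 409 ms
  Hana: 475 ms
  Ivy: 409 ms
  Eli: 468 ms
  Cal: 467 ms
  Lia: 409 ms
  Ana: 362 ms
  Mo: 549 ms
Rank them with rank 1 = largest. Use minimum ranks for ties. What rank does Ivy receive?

Sorted (descending): 549, 487, 475, 468, 467, 467, 409, 409, 409, 400, 362, 356
The 2 values of 467 occupy positions 5–6 → each gets rank 5.
The 3 values of 409 occupy positions 7–9 → each gets rank 7.
Ivy has value 409 ms → rank 7.

7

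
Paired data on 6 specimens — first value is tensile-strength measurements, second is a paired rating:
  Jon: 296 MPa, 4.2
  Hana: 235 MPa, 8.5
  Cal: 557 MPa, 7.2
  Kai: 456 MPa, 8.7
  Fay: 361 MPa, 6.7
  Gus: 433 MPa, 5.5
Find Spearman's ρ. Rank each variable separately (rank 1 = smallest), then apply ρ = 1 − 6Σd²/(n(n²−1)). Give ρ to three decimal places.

0.257

Ranks of variable 1: 2, 1, 6, 5, 3, 4
Ranks of variable 2: 1, 5, 4, 6, 3, 2
d = r₁ − r₂: 1, -4, 2, -1, 0, 2
d²: 1, 16, 4, 1, 0, 4; Σd² = 26
ρ = 1 − 6·26/(6·35) = 1 − 156/210 = 0.257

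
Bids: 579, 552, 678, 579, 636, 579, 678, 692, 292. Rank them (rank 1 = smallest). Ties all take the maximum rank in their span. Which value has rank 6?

Sorted (ascending): 292, 552, 579, 579, 579, 636, 678, 678, 692
The 3 values of 579 occupy positions 3–5 → each gets rank 5.
The 2 values of 678 occupy positions 7–8 → each gets rank 8.
Rank 6 → value 636.

636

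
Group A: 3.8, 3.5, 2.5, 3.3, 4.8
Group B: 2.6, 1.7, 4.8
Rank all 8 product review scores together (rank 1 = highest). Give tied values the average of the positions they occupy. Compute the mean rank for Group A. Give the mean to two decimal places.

Sorted (descending): 4.8, 4.8, 3.8, 3.5, 3.3, 2.6, 2.5, 1.7
The 2 values of 4.8 occupy positions 1–2 → average rank (1+2)/2 = 1.5.
Group A values → pooled ranks: 3.8→3, 3.5→4, 2.5→7, 3.3→5, 4.8→1.5
Mean rank = (3 + 4 + 7 + 5 + 1.5) / 5 = 4.10

4.10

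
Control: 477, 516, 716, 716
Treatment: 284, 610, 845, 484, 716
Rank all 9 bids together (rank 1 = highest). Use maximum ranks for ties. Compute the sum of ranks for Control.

Sorted (descending): 845, 716, 716, 716, 610, 516, 484, 477, 284
The 3 values of 716 occupy positions 2–4 → each gets rank 4.
Control values → pooled ranks: 477→8, 516→6, 716→4, 716→4
Rank sum = 8 + 6 + 4 + 4 = 22

22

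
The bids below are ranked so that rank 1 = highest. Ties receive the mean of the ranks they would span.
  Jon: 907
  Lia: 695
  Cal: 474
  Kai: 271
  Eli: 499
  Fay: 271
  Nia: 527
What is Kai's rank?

Sorted (descending): 907, 695, 527, 499, 474, 271, 271
The 2 values of 271 occupy positions 6–7 → average rank (6+7)/2 = 6.5.
Kai has value 271 → rank 6.5.

6.5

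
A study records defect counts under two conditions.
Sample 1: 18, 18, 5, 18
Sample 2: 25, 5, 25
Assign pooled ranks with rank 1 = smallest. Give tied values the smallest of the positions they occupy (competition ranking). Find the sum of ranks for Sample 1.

Sorted (ascending): 5, 5, 18, 18, 18, 25, 25
The 2 values of 5 occupy positions 1–2 → each gets rank 1.
The 3 values of 18 occupy positions 3–5 → each gets rank 3.
The 2 values of 25 occupy positions 6–7 → each gets rank 6.
Sample 1 values → pooled ranks: 18→3, 18→3, 5→1, 18→3
Rank sum = 3 + 3 + 1 + 3 = 10

10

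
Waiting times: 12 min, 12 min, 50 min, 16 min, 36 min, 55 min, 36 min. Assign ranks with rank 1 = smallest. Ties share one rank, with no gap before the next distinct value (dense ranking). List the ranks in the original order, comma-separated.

Sorted (ascending): 12, 12, 16, 36, 36, 50, 55
The 2 values of 12 share dense rank 1.
The 2 values of 36 share dense rank 3.
Remaining distinct values take the next consecutive integers.

1, 1, 4, 2, 3, 5, 3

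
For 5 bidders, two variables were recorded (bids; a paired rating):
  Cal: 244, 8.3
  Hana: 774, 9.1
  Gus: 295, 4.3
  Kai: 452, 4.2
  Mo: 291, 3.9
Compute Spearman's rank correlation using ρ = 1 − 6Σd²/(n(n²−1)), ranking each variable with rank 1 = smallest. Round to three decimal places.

0.300

Ranks of variable 1: 1, 5, 3, 4, 2
Ranks of variable 2: 4, 5, 3, 2, 1
d = r₁ − r₂: -3, 0, 0, 2, 1
d²: 9, 0, 0, 4, 1; Σd² = 14
ρ = 1 − 6·14/(5·24) = 1 − 84/120 = 0.300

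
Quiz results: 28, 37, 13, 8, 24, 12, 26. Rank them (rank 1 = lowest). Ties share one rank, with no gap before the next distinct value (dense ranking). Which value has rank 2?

12

Sorted (ascending): 8, 12, 13, 24, 26, 28, 37
No ties — each value takes its position as its rank.
Rank 2 → value 12.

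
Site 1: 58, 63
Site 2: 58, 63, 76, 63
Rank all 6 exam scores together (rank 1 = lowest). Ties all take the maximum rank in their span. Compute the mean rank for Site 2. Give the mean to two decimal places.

4.50

Sorted (ascending): 58, 58, 63, 63, 63, 76
The 2 values of 58 occupy positions 1–2 → each gets rank 2.
The 3 values of 63 occupy positions 3–5 → each gets rank 5.
Site 2 values → pooled ranks: 58→2, 63→5, 76→6, 63→5
Mean rank = (2 + 5 + 6 + 5) / 4 = 4.50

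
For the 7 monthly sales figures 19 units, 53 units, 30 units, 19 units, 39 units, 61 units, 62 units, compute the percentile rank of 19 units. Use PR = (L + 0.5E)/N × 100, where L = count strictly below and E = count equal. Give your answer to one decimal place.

14.3

N = 7.
Strictly below 19: 0. Equal to 19: 2.
PR = (0 + 0.5·2)/7 × 100 = 14.3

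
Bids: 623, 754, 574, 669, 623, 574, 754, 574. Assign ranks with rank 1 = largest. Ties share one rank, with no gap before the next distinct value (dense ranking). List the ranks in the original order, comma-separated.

Sorted (descending): 754, 754, 669, 623, 623, 574, 574, 574
The 2 values of 754 share dense rank 1.
The 2 values of 623 share dense rank 3.
The 3 values of 574 share dense rank 4.
Remaining distinct values take the next consecutive integers.

3, 1, 4, 2, 3, 4, 1, 4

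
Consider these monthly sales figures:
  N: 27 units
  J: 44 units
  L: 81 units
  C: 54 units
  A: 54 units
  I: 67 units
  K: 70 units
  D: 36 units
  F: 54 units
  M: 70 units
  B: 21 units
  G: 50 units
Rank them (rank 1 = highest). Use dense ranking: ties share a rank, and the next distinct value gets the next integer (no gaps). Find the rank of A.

Sorted (descending): 81, 70, 70, 67, 54, 54, 54, 50, 44, 36, 27, 21
The 2 values of 70 share dense rank 2.
The 3 values of 54 share dense rank 4.
Remaining distinct values take the next consecutive integers.
A has value 54 units → rank 4.

4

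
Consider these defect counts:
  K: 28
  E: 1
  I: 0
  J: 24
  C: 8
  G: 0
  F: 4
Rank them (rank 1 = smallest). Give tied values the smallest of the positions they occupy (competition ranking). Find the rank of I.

Sorted (ascending): 0, 0, 1, 4, 8, 24, 28
The 2 values of 0 occupy positions 1–2 → each gets rank 1.
I has value 0 → rank 1.

1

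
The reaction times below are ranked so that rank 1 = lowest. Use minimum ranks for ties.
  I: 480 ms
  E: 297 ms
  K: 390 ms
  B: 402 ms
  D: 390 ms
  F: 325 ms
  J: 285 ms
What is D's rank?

Sorted (ascending): 285, 297, 325, 390, 390, 402, 480
The 2 values of 390 occupy positions 4–5 → each gets rank 4.
D has value 390 ms → rank 4.

4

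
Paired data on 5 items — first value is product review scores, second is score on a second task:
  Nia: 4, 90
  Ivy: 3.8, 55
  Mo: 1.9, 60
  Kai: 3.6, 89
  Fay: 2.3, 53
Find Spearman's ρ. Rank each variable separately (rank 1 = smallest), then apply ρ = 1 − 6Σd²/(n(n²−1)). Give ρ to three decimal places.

0.500

Ranks of variable 1: 5, 4, 1, 3, 2
Ranks of variable 2: 5, 2, 3, 4, 1
d = r₁ − r₂: 0, 2, -2, -1, 1
d²: 0, 4, 4, 1, 1; Σd² = 10
ρ = 1 − 6·10/(5·24) = 1 − 60/120 = 0.500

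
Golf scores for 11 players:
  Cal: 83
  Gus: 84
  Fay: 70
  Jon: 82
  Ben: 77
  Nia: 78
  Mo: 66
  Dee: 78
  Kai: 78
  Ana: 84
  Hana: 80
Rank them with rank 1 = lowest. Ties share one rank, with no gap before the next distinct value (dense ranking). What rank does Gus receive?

Sorted (ascending): 66, 70, 77, 78, 78, 78, 80, 82, 83, 84, 84
The 3 values of 78 share dense rank 4.
The 2 values of 84 share dense rank 8.
Remaining distinct values take the next consecutive integers.
Gus has value 84 → rank 8.

8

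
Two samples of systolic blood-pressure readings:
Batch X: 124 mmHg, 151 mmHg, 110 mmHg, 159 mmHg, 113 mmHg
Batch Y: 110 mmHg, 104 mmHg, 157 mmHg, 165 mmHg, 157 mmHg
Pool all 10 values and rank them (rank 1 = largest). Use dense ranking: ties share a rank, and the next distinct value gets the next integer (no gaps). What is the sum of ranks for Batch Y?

Sorted (descending): 165, 159, 157, 157, 151, 124, 113, 110, 110, 104
The 2 values of 157 share dense rank 3.
The 2 values of 110 share dense rank 7.
Remaining distinct values take the next consecutive integers.
Batch Y values → pooled ranks: 110→7, 104→8, 157→3, 165→1, 157→3
Rank sum = 7 + 8 + 3 + 1 + 3 = 22

22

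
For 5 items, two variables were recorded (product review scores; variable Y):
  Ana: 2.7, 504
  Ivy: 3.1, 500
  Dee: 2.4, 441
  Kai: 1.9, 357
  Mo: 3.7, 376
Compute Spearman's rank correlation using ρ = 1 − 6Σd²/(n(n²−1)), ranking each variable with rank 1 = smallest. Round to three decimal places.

Ranks of variable 1: 3, 4, 2, 1, 5
Ranks of variable 2: 5, 4, 3, 1, 2
d = r₁ − r₂: -2, 0, -1, 0, 3
d²: 4, 0, 1, 0, 9; Σd² = 14
ρ = 1 − 6·14/(5·24) = 1 − 84/120 = 0.300

0.300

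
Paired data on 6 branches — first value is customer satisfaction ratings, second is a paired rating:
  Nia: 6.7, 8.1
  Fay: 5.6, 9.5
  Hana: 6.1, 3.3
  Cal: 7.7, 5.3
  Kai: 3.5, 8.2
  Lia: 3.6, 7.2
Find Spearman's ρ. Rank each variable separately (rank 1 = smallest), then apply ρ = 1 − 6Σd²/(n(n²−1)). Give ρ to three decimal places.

Ranks of variable 1: 5, 3, 4, 6, 1, 2
Ranks of variable 2: 4, 6, 1, 2, 5, 3
d = r₁ − r₂: 1, -3, 3, 4, -4, -1
d²: 1, 9, 9, 16, 16, 1; Σd² = 52
ρ = 1 − 6·52/(6·35) = 1 − 312/210 = -0.486

-0.486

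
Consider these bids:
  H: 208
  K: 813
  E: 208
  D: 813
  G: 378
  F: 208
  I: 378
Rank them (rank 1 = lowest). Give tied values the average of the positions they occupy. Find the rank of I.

4.5

Sorted (ascending): 208, 208, 208, 378, 378, 813, 813
The 3 values of 208 occupy positions 1–3 → average rank 2.
The 2 values of 378 occupy positions 4–5 → average rank (4+5)/2 = 4.5.
The 2 values of 813 occupy positions 6–7 → average rank (6+7)/2 = 6.5.
I has value 378 → rank 4.5.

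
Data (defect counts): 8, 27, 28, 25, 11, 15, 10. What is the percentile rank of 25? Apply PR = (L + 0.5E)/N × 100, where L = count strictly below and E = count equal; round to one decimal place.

N = 7.
Strictly below 25: 4. Equal to 25: 1.
PR = (4 + 0.5·1)/7 × 100 = 64.3

64.3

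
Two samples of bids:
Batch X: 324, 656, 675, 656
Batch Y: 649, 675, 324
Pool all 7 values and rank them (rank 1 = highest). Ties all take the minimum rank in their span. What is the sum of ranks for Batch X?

13

Sorted (descending): 675, 675, 656, 656, 649, 324, 324
The 2 values of 675 occupy positions 1–2 → each gets rank 1.
The 2 values of 656 occupy positions 3–4 → each gets rank 3.
The 2 values of 324 occupy positions 6–7 → each gets rank 6.
Batch X values → pooled ranks: 324→6, 656→3, 675→1, 656→3
Rank sum = 6 + 3 + 1 + 3 = 13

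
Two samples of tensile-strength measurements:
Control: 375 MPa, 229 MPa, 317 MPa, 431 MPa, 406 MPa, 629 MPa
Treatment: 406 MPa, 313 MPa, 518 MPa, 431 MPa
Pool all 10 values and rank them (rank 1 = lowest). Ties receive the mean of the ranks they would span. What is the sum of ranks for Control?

Sorted (ascending): 229, 313, 317, 375, 406, 406, 431, 431, 518, 629
The 2 values of 406 occupy positions 5–6 → average rank (5+6)/2 = 5.5.
The 2 values of 431 occupy positions 7–8 → average rank (7+8)/2 = 7.5.
Control values → pooled ranks: 375→4, 229→1, 317→3, 431→7.5, 406→5.5, 629→10
Rank sum = 4 + 1 + 3 + 7.5 + 5.5 + 10 = 31

31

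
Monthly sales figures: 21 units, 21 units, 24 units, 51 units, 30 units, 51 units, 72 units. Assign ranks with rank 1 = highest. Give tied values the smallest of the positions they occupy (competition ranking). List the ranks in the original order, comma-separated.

6, 6, 5, 2, 4, 2, 1

Sorted (descending): 72, 51, 51, 30, 24, 21, 21
The 2 values of 51 occupy positions 2–3 → each gets rank 2.
The 2 values of 21 occupy positions 6–7 → each gets rank 6.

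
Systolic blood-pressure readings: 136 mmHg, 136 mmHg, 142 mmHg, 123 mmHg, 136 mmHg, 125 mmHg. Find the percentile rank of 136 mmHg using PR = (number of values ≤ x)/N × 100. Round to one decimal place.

83.3

N = 6.
Strictly below 136: 2. Equal to 136: 3.
PR = 5/6 × 100 = 83.3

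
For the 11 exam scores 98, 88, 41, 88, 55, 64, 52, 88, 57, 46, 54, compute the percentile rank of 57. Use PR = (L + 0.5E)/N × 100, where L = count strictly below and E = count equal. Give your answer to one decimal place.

50.0

N = 11.
Strictly below 57: 5. Equal to 57: 1.
PR = (5 + 0.5·1)/11 × 100 = 50.0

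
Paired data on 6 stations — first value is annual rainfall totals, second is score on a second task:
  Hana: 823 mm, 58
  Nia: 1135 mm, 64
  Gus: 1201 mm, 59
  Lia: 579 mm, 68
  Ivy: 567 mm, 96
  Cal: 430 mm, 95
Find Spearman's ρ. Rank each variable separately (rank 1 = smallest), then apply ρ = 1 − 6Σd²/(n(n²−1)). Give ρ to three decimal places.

-0.771

Ranks of variable 1: 4, 5, 6, 3, 2, 1
Ranks of variable 2: 1, 3, 2, 4, 6, 5
d = r₁ − r₂: 3, 2, 4, -1, -4, -4
d²: 9, 4, 16, 1, 16, 16; Σd² = 62
ρ = 1 − 6·62/(6·35) = 1 − 372/210 = -0.771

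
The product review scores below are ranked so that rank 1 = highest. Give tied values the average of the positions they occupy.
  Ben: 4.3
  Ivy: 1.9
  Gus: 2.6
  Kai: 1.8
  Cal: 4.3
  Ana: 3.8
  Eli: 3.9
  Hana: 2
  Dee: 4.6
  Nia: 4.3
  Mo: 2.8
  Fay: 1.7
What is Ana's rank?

6

Sorted (descending): 4.6, 4.3, 4.3, 4.3, 3.9, 3.8, 2.8, 2.6, 2, 1.9, 1.8, 1.7
The 3 values of 4.3 occupy positions 2–4 → average rank 3.
Ana has value 3.8 → rank 6.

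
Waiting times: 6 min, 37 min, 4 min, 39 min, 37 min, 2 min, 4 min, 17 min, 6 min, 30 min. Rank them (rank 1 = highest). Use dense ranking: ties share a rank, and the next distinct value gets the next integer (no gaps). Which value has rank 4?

17

Sorted (descending): 39, 37, 37, 30, 17, 6, 6, 4, 4, 2
The 2 values of 37 share dense rank 2.
The 2 values of 6 share dense rank 5.
The 2 values of 4 share dense rank 6.
Remaining distinct values take the next consecutive integers.
Rank 4 → value 17.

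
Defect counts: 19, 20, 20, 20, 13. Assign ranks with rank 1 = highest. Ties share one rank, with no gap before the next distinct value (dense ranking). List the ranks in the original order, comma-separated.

2, 1, 1, 1, 3

Sorted (descending): 20, 20, 20, 19, 13
The 3 values of 20 share dense rank 1.
Remaining distinct values take the next consecutive integers.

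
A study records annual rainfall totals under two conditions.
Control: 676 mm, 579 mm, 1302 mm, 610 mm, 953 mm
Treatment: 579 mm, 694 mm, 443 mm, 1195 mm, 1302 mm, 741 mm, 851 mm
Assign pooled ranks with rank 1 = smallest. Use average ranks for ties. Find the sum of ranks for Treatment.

46

Sorted (ascending): 443, 579, 579, 610, 676, 694, 741, 851, 953, 1195, 1302, 1302
The 2 values of 579 occupy positions 2–3 → average rank (2+3)/2 = 2.5.
The 2 values of 1302 occupy positions 11–12 → average rank (11+12)/2 = 11.5.
Treatment values → pooled ranks: 579→2.5, 694→6, 443→1, 1195→10, 1302→11.5, 741→7, 851→8
Rank sum = 2.5 + 6 + 1 + 10 + 11.5 + 7 + 8 = 46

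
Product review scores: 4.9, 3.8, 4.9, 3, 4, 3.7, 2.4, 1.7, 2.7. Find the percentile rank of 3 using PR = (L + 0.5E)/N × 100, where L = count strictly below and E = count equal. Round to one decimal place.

38.9

N = 9.
Strictly below 3: 3. Equal to 3: 1.
PR = (3 + 0.5·1)/9 × 100 = 38.9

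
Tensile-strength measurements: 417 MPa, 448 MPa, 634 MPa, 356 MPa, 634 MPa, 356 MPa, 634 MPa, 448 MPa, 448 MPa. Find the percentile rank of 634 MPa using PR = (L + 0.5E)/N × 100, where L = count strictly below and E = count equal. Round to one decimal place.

83.3

N = 9.
Strictly below 634: 6. Equal to 634: 3.
PR = (6 + 0.5·3)/9 × 100 = 83.3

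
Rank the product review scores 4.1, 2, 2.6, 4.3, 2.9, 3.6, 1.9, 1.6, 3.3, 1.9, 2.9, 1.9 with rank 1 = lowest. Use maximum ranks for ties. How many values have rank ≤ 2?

Sorted (ascending): 1.6, 1.9, 1.9, 1.9, 2, 2.6, 2.9, 2.9, 3.3, 3.6, 4.1, 4.3
The 3 values of 1.9 occupy positions 2–4 → each gets rank 4.
The 2 values of 2.9 occupy positions 7–8 → each gets rank 8.
Ranks ≤ 2: {1} → 1 value.

1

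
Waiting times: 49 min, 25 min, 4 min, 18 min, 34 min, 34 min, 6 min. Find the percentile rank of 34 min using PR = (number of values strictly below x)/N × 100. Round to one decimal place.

57.1

N = 7.
Strictly below 34: 4. Equal to 34: 2.
PR = 4/7 × 100 = 57.1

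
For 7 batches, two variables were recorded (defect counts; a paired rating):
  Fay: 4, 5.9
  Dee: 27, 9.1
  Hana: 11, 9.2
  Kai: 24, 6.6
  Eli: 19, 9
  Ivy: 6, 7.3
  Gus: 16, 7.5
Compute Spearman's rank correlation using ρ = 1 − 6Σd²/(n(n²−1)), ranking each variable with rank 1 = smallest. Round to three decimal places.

0.393

Ranks of variable 1: 1, 7, 3, 6, 5, 2, 4
Ranks of variable 2: 1, 6, 7, 2, 5, 3, 4
d = r₁ − r₂: 0, 1, -4, 4, 0, -1, 0
d²: 0, 1, 16, 16, 0, 1, 0; Σd² = 34
ρ = 1 − 6·34/(7·48) = 1 − 204/336 = 0.393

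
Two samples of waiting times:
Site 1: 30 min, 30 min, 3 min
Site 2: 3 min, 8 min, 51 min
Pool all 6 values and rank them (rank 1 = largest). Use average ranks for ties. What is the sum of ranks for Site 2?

Sorted (descending): 51, 30, 30, 8, 3, 3
The 2 values of 30 occupy positions 2–3 → average rank (2+3)/2 = 2.5.
The 2 values of 3 occupy positions 5–6 → average rank (5+6)/2 = 5.5.
Site 2 values → pooled ranks: 3→5.5, 8→4, 51→1
Rank sum = 5.5 + 4 + 1 = 10.5

10.5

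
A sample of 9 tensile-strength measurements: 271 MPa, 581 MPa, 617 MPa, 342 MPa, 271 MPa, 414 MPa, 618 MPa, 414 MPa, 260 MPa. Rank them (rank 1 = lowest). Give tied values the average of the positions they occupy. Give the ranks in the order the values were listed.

Sorted (ascending): 260, 271, 271, 342, 414, 414, 581, 617, 618
The 2 values of 271 occupy positions 2–3 → average rank (2+3)/2 = 2.5.
The 2 values of 414 occupy positions 5–6 → average rank (5+6)/2 = 5.5.

2.5, 7, 8, 4, 2.5, 5.5, 9, 5.5, 1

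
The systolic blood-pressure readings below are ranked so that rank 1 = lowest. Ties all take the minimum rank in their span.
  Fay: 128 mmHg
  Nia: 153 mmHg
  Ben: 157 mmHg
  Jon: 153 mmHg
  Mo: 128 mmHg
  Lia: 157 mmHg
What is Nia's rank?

3

Sorted (ascending): 128, 128, 153, 153, 157, 157
The 2 values of 128 occupy positions 1–2 → each gets rank 1.
The 2 values of 153 occupy positions 3–4 → each gets rank 3.
The 2 values of 157 occupy positions 5–6 → each gets rank 5.
Nia has value 153 mmHg → rank 3.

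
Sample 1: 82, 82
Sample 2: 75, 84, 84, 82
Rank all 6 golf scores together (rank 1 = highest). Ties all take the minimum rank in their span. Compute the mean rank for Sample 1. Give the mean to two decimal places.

3.00

Sorted (descending): 84, 84, 82, 82, 82, 75
The 2 values of 84 occupy positions 1–2 → each gets rank 1.
The 3 values of 82 occupy positions 3–5 → each gets rank 3.
Sample 1 values → pooled ranks: 82→3, 82→3
Mean rank = (3 + 3) / 2 = 3.00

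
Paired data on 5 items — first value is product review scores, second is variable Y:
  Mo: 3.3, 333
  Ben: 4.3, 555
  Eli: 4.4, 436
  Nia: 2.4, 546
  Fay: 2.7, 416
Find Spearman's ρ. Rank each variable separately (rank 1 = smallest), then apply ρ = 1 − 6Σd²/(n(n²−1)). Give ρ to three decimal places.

0.100

Ranks of variable 1: 3, 4, 5, 1, 2
Ranks of variable 2: 1, 5, 3, 4, 2
d = r₁ − r₂: 2, -1, 2, -3, 0
d²: 4, 1, 4, 9, 0; Σd² = 18
ρ = 1 − 6·18/(5·24) = 1 − 108/120 = 0.100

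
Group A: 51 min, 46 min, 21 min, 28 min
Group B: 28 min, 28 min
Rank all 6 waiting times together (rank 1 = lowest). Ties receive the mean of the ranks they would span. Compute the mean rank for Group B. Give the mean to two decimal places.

Sorted (ascending): 21, 28, 28, 28, 46, 51
The 3 values of 28 occupy positions 2–4 → average rank 3.
Group B values → pooled ranks: 28→3, 28→3
Mean rank = (3 + 3) / 2 = 3.00

3.00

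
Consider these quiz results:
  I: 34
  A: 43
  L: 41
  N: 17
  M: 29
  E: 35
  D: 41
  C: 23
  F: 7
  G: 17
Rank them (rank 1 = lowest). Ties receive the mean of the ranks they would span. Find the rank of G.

Sorted (ascending): 7, 17, 17, 23, 29, 34, 35, 41, 41, 43
The 2 values of 17 occupy positions 2–3 → average rank (2+3)/2 = 2.5.
The 2 values of 41 occupy positions 8–9 → average rank (8+9)/2 = 8.5.
G has value 17 → rank 2.5.

2.5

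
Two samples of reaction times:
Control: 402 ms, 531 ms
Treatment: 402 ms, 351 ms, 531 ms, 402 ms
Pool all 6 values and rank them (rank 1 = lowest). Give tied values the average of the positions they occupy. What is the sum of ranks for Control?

8.5

Sorted (ascending): 351, 402, 402, 402, 531, 531
The 3 values of 402 occupy positions 2–4 → average rank 3.
The 2 values of 531 occupy positions 5–6 → average rank (5+6)/2 = 5.5.
Control values → pooled ranks: 402→3, 531→5.5
Rank sum = 3 + 5.5 = 8.5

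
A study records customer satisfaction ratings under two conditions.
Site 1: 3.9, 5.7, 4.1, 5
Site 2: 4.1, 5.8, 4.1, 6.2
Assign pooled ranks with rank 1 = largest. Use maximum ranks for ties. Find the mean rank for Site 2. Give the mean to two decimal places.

4.25

Sorted (descending): 6.2, 5.8, 5.7, 5, 4.1, 4.1, 4.1, 3.9
The 3 values of 4.1 occupy positions 5–7 → each gets rank 7.
Site 2 values → pooled ranks: 4.1→7, 5.8→2, 4.1→7, 6.2→1
Mean rank = (7 + 2 + 7 + 1) / 4 = 4.25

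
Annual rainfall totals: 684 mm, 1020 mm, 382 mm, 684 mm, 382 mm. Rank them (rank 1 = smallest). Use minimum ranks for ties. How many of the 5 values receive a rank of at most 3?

Sorted (ascending): 382, 382, 684, 684, 1020
The 2 values of 382 occupy positions 1–2 → each gets rank 1.
The 2 values of 684 occupy positions 3–4 → each gets rank 3.
Ranks ≤ 3: {1, 1, 3, 3} → 4 values.

4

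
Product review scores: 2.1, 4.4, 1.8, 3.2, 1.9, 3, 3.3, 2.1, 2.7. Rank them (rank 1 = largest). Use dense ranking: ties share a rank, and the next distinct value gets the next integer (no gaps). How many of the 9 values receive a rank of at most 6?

7

Sorted (descending): 4.4, 3.3, 3.2, 3, 2.7, 2.1, 2.1, 1.9, 1.8
The 2 values of 2.1 share dense rank 6.
Remaining distinct values take the next consecutive integers.
Ranks ≤ 6: {1, 2, 3, 4, 5, 6, 6} → 7 values.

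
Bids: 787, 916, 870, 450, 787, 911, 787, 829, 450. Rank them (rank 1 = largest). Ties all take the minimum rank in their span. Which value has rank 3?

870

Sorted (descending): 916, 911, 870, 829, 787, 787, 787, 450, 450
The 3 values of 787 occupy positions 5–7 → each gets rank 5.
The 2 values of 450 occupy positions 8–9 → each gets rank 8.
Rank 3 → value 870.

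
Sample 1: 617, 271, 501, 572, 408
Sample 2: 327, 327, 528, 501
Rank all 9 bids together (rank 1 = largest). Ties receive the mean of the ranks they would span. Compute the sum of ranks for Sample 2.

22.5

Sorted (descending): 617, 572, 528, 501, 501, 408, 327, 327, 271
The 2 values of 501 occupy positions 4–5 → average rank (4+5)/2 = 4.5.
The 2 values of 327 occupy positions 7–8 → average rank (7+8)/2 = 7.5.
Sample 2 values → pooled ranks: 327→7.5, 327→7.5, 528→3, 501→4.5
Rank sum = 7.5 + 7.5 + 3 + 4.5 = 22.5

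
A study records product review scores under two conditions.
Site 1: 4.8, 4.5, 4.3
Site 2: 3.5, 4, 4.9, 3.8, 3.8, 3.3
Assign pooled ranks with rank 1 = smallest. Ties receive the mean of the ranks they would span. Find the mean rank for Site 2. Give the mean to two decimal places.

4.00

Sorted (ascending): 3.3, 3.5, 3.8, 3.8, 4, 4.3, 4.5, 4.8, 4.9
The 2 values of 3.8 occupy positions 3–4 → average rank (3+4)/2 = 3.5.
Site 2 values → pooled ranks: 3.5→2, 4→5, 4.9→9, 3.8→3.5, 3.8→3.5, 3.3→1
Mean rank = (2 + 5 + 9 + 3.5 + 3.5 + 1) / 6 = 4.00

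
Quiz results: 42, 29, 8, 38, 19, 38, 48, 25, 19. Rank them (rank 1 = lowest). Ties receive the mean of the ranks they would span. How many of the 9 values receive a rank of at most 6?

5

Sorted (ascending): 8, 19, 19, 25, 29, 38, 38, 42, 48
The 2 values of 19 occupy positions 2–3 → average rank (2+3)/2 = 2.5.
The 2 values of 38 occupy positions 6–7 → average rank (6+7)/2 = 6.5.
Ranks ≤ 6: {1, 2.5, 2.5, 4, 5} → 5 values.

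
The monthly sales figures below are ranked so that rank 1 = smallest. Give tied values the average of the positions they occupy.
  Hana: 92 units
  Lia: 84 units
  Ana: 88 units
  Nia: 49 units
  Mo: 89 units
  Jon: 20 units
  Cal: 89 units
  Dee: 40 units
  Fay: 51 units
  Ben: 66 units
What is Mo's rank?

8.5

Sorted (ascending): 20, 40, 49, 51, 66, 84, 88, 89, 89, 92
The 2 values of 89 occupy positions 8–9 → average rank (8+9)/2 = 8.5.
Mo has value 89 units → rank 8.5.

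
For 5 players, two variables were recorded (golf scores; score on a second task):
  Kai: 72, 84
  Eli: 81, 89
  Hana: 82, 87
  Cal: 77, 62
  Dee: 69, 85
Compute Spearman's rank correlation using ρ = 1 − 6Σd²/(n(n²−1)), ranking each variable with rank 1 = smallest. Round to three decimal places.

0.500

Ranks of variable 1: 2, 4, 5, 3, 1
Ranks of variable 2: 2, 5, 4, 1, 3
d = r₁ − r₂: 0, -1, 1, 2, -2
d²: 0, 1, 1, 4, 4; Σd² = 10
ρ = 1 − 6·10/(5·24) = 1 − 60/120 = 0.500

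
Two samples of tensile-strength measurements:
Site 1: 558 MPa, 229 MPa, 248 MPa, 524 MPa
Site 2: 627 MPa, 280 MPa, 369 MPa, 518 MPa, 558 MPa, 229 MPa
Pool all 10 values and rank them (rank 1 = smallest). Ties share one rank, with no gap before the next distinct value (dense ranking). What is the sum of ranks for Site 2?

28

Sorted (ascending): 229, 229, 248, 280, 369, 518, 524, 558, 558, 627
The 2 values of 229 share dense rank 1.
The 2 values of 558 share dense rank 7.
Remaining distinct values take the next consecutive integers.
Site 2 values → pooled ranks: 627→8, 280→3, 369→4, 518→5, 558→7, 229→1
Rank sum = 8 + 3 + 4 + 5 + 7 + 1 = 28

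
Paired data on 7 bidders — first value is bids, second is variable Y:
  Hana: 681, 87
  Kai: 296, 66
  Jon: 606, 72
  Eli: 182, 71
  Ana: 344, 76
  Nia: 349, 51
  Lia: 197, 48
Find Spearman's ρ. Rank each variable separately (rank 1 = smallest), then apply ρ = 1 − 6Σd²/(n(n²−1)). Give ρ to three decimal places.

Ranks of variable 1: 7, 3, 6, 1, 4, 5, 2
Ranks of variable 2: 7, 3, 5, 4, 6, 2, 1
d = r₁ − r₂: 0, 0, 1, -3, -2, 3, 1
d²: 0, 0, 1, 9, 4, 9, 1; Σd² = 24
ρ = 1 − 6·24/(7·48) = 1 − 144/336 = 0.571

0.571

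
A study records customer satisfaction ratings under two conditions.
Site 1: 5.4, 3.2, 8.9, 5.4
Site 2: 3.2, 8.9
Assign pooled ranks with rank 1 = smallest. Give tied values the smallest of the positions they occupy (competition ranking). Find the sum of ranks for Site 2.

Sorted (ascending): 3.2, 3.2, 5.4, 5.4, 8.9, 8.9
The 2 values of 3.2 occupy positions 1–2 → each gets rank 1.
The 2 values of 5.4 occupy positions 3–4 → each gets rank 3.
The 2 values of 8.9 occupy positions 5–6 → each gets rank 5.
Site 2 values → pooled ranks: 3.2→1, 8.9→5
Rank sum = 1 + 5 = 6

6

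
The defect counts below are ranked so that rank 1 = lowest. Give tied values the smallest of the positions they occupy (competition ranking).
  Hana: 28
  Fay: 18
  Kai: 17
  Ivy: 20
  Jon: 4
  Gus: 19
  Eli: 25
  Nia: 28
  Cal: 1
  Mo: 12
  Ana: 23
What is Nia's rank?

10

Sorted (ascending): 1, 4, 12, 17, 18, 19, 20, 23, 25, 28, 28
The 2 values of 28 occupy positions 10–11 → each gets rank 10.
Nia has value 28 → rank 10.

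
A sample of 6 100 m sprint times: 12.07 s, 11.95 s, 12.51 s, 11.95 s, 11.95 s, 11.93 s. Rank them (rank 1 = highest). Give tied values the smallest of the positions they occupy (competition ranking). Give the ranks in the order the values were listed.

2, 3, 1, 3, 3, 6

Sorted (descending): 12.51, 12.07, 11.95, 11.95, 11.95, 11.93
The 3 values of 11.95 occupy positions 3–5 → each gets rank 3.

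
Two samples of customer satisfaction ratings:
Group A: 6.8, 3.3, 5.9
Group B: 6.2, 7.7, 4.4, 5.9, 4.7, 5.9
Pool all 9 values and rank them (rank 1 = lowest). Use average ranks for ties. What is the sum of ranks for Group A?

Sorted (ascending): 3.3, 4.4, 4.7, 5.9, 5.9, 5.9, 6.2, 6.8, 7.7
The 3 values of 5.9 occupy positions 4–6 → average rank 5.
Group A values → pooled ranks: 6.8→8, 3.3→1, 5.9→5
Rank sum = 8 + 1 + 5 = 14

14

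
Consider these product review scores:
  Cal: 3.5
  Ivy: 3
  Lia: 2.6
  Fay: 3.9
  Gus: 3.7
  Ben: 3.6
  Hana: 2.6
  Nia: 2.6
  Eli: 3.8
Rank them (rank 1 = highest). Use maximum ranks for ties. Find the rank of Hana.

Sorted (descending): 3.9, 3.8, 3.7, 3.6, 3.5, 3, 2.6, 2.6, 2.6
The 3 values of 2.6 occupy positions 7–9 → each gets rank 9.
Hana has value 2.6 → rank 9.

9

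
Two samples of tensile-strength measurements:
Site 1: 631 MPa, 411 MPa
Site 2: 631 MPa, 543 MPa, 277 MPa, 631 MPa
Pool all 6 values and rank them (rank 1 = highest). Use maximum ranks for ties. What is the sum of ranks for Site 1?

Sorted (descending): 631, 631, 631, 543, 411, 277
The 3 values of 631 occupy positions 1–3 → each gets rank 3.
Site 1 values → pooled ranks: 631→3, 411→5
Rank sum = 3 + 5 = 8

8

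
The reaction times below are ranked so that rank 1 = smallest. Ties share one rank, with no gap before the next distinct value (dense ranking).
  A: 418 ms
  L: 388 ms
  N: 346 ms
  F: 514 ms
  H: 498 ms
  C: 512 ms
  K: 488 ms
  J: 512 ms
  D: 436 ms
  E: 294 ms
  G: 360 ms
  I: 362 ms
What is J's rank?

Sorted (ascending): 294, 346, 360, 362, 388, 418, 436, 488, 498, 512, 512, 514
The 2 values of 512 share dense rank 10.
Remaining distinct values take the next consecutive integers.
J has value 512 ms → rank 10.

10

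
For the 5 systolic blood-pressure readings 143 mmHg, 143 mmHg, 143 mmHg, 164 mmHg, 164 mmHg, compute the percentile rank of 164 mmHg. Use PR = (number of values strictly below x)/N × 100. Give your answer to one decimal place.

N = 5.
Strictly below 164: 3. Equal to 164: 2.
PR = 3/5 × 100 = 60.0

60.0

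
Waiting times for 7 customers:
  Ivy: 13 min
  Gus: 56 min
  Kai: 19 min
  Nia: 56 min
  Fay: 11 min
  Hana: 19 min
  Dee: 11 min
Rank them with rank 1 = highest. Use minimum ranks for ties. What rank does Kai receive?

3

Sorted (descending): 56, 56, 19, 19, 13, 11, 11
The 2 values of 56 occupy positions 1–2 → each gets rank 1.
The 2 values of 19 occupy positions 3–4 → each gets rank 3.
The 2 values of 11 occupy positions 6–7 → each gets rank 6.
Kai has value 19 min → rank 3.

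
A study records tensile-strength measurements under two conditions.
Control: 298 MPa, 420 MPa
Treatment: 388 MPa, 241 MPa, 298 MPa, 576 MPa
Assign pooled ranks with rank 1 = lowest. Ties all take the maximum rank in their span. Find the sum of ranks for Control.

Sorted (ascending): 241, 298, 298, 388, 420, 576
The 2 values of 298 occupy positions 2–3 → each gets rank 3.
Control values → pooled ranks: 298→3, 420→5
Rank sum = 3 + 5 = 8

8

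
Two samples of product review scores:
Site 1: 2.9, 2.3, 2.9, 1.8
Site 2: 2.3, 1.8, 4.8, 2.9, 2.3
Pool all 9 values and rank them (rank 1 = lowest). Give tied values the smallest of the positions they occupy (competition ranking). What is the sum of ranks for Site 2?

Sorted (ascending): 1.8, 1.8, 2.3, 2.3, 2.3, 2.9, 2.9, 2.9, 4.8
The 2 values of 1.8 occupy positions 1–2 → each gets rank 1.
The 3 values of 2.3 occupy positions 3–5 → each gets rank 3.
The 3 values of 2.9 occupy positions 6–8 → each gets rank 6.
Site 2 values → pooled ranks: 2.3→3, 1.8→1, 4.8→9, 2.9→6, 2.3→3
Rank sum = 3 + 1 + 9 + 6 + 3 = 22

22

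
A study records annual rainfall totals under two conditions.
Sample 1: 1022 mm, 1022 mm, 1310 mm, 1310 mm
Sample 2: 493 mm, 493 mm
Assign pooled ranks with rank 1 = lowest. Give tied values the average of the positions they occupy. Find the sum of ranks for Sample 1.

Sorted (ascending): 493, 493, 1022, 1022, 1310, 1310
The 2 values of 493 occupy positions 1–2 → average rank (1+2)/2 = 1.5.
The 2 values of 1022 occupy positions 3–4 → average rank (3+4)/2 = 3.5.
The 2 values of 1310 occupy positions 5–6 → average rank (5+6)/2 = 5.5.
Sample 1 values → pooled ranks: 1022→3.5, 1022→3.5, 1310→5.5, 1310→5.5
Rank sum = 3.5 + 3.5 + 5.5 + 5.5 = 18

18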